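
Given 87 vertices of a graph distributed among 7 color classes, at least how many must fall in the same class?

By pigeonhole with 87 objects and 7 categories: ceiling(87/7).

Final answer: 13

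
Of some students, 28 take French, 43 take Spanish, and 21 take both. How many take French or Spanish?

|A union B| = |A| + |B| - |A intersect B| = 28 + 43 - 21.

Final answer: 50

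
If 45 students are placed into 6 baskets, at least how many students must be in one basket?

By the pigeonhole principle: ceiling(45/6).

Final answer: 8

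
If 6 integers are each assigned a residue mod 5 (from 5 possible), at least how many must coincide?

There are 5 possible values for residue mod 5. With 6 integers and 5 categories, by pigeonhole: ceiling(6/5).

Final answer: 2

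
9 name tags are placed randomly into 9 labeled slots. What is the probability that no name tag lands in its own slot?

D(n) = (n-1)(D(n-1) + D(n-2)), D(0)=1, D(1)=0.
Building up: D(2)=1, D(3)=2, D(4)=9, D(5)=44, D(6)=265, D(7)=1854, D(8)=14833, D(9)=133496.
Total arrangements: 9! = 362880.
Probability = D(9)/9! = 16687/45360.

Final answer: D(9)/9! = 133496/362880 = 0.367879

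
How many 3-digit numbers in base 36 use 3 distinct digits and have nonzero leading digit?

First digit: 35 (nonzero). Second: 35 (not first). Third: 34, etc.
Total: 35 x 35 x 34.

Final answer: 41650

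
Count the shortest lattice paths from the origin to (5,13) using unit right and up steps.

Each path has 5 right steps and 13 up steps in some order (18 steps total).
Choose which 13 of the 18 steps are up: C(18,13).

Final answer: C(18,13) = 8568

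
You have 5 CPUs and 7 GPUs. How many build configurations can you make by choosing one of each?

By the multiplication principle: 5 x 7.

Final answer: 35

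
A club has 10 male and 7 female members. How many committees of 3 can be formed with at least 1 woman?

Sum over valid woman counts:
C(7,1)C(10,2) = 315
C(7,2)C(10,1) = 210
C(7,3)C(10,0) = 35
Total: 315 + 210 + 35.

Final answer: 560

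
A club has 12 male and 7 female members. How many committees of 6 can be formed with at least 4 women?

Sum over valid woman counts:
C(7,4)C(12,2) = 2310
C(7,5)C(12,1) = 252
C(7,6)C(12,0) = 7
Total: 2310 + 252 + 7.

Final answer: 2569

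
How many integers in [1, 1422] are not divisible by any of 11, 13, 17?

|div by 11|=129, |div by 13|=109, |div by 17|=83.
|div by 11&13|=9, |div by 11&17|=7, |div by 13&17|=6, |div by all|=0.
By inclusion-exclusion, divisible by at least one: 129+109+83-9-7-6+0 = 299.
Not divisible by any: 1422 - 299.

Final answer: 1123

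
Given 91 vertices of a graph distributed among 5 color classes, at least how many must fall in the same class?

By pigeonhole with 91 objects and 5 categories: ceiling(91/5).

Final answer: 19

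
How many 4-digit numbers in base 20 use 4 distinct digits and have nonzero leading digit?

First digit: 19 (nonzero). Second: 19 (not first). Third: 18, etc.
Total: 19 x 19 x 18 x 17.

Final answer: 110466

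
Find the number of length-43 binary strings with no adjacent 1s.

Let a(n) count valid strings. If the last bit is 0 the prefix is any valid string of length n-1; if it is 1 the string must end in 01 with a valid prefix of length n-2. So a(n) = a(n-1) + a(n-2), a(1)=2, a(2)=3.
Iterating the recurrence: a(1)=2, a(2)=3, a(3)=5, a(4)=8, a(5)=13, a(6)=21, a(7)=34, a(8)=55, a(9)=89, a(10)=144, a(11)=233, a(12)=377, a(13)=610, a(14)=987, a(15)=1597, a(16)=2584, a(17)=4181, a(18)=6765, a(19)=10946, a(20)=17711, a(21)=28657, a(22)=46368, a(23)=75025, a(24)=121393, a(25)=196418, a(26)=317811, a(27)=514229, a(28)=832040, a(29)=1346269, a(30)=2178309, a(31)=3524578, a(32)=5702887, a(33)=9227465, a(34)=14930352, a(35)=24157817, a(36)=39088169, a(37)=63245986, a(38)=102334155, a(39)=165580141, a(40)=267914296, a(41)=433494437, a(42)=701408733, a(43)=1134903170.

Final answer: 1134903170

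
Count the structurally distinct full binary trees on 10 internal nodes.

This is counted by the nth Catalan number C_n. Here n = 10.
C_n = C(2n,n) - C(2n,n+1), so C_{10} = C(20,10) - C(20,11) = 184756 - 167960.

Final answer: C_{10} = 16796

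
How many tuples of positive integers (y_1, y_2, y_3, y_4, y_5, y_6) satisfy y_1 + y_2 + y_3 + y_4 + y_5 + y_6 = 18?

Substitute y'_i = y_i - 1 (so y'_i >= 0). Then sum y'_i = 18 - 6 = 12.
Stars and bars: C(12+6-1, 6-1) = C(17,5).

Final answer: C(17,5) = 6188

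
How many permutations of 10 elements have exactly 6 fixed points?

Choose which 6 elements are fixed: C(10,6) = 210.
Derange the remaining 4 using D(j) = (j-1)(D(j-1) + D(j-2)), D(0)=1, D(1)=0: D(2)=1, D(3)=2, D(4)=9.
Total: 210 x 9.

Final answer: C(10,6) D(4) = 1890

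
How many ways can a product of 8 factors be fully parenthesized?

This is a standard Catalan-number count: the answer is C_n. Here n = 8 - 1 = 7.
C_n = C(2n,n)/(n+1), so C_{7} = C(14,7)/8 = 3432/8.

Final answer: C_{7} = 429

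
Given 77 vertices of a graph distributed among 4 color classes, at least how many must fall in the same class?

By pigeonhole with 77 objects and 4 categories: ceiling(77/4).

Final answer: 20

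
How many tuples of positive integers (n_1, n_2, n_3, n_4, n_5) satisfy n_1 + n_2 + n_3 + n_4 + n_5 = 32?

Substitute n'_i = n_i - 1 (so n'_i >= 0). Then sum n'_i = 32 - 5 = 27.
Stars and bars: C(27+5-1, 5-1) = C(31,4).

Final answer: C(31,4) = 31465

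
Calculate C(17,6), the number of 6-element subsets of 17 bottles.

C(17,6) = 17!/(6! x 11!).

Final answer: \binom{17}{6} = 12376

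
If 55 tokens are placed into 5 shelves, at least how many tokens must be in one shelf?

By the pigeonhole principle: ceiling(55/5).

Final answer: 11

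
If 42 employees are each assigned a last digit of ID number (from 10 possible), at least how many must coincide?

There are 10 possible values for last digit of ID number. With 42 employees and 10 categories, by pigeonhole: ceiling(42/10).

Final answer: 5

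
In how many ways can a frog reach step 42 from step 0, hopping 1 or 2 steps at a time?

Let f(n) count the ways. The last step is size 1 or 2, so f(n) = f(n-1) + f(n-2) with f(1)=1, f(2)=2.
Computing successive values: f(1)=1, f(2)=2, f(3)=3, f(4)=5, f(5)=8, f(6)=13, f(7)=21, f(8)=34, f(9)=55, f(10)=89, f(11)=144, f(12)=233, f(13)=377, f(14)=610, f(15)=987, f(16)=1597, f(17)=2584, f(18)=4181, f(19)=6765, f(20)=10946, f(21)=17711, f(22)=28657, f(23)=46368, f(24)=75025, f(25)=121393, f(26)=196418, f(27)=317811, f(28)=514229, f(29)=832040, f(30)=1346269, f(31)=2178309, f(32)=3524578, f(33)=5702887, f(34)=9227465, f(35)=14930352, f(36)=24157817, f(37)=39088169, f(38)=63245986, f(39)=102334155, f(40)=165580141, f(41)=267914296, f(42)=433494437.

Final answer: 433494437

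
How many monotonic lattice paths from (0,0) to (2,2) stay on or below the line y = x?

Total monotonic paths to (2,2): C(4,2) = 6.
Paths that cross above y=x (reflection bijection): C(4,3) = 4.
Valid Dyck paths: 6 - 4.
(Check: C(4,2) - C(4,3) = C(4,2)/3, the Catalan number C_{2}.)

Final answer: C_{2} = 2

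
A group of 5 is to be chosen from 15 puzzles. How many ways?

C(15,5) = 15!/(5! x 10!).

Final answer: \binom{15}{5} = 3003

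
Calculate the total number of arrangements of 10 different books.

The number of ways to arrange 10 distinct objects is 10!.

Final answer: 10! = 3628800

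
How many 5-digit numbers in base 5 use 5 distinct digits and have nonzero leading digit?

First digit: 4 (nonzero). Second: 4 (not first). Third: 3, etc.
Total: 4 x 4 x 3 x 2 x 1.

Final answer: 96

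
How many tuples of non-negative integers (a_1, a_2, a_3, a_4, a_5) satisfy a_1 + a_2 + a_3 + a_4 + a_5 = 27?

Stars and bars with 27 stars and 4 bars:
C(27+5-1, 5-1) = C(31,4).

Final answer: C(31,4) = 31465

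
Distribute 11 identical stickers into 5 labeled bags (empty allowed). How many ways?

Stars and bars: C(n+k-1, k-1) = C(15,4).

Final answer: C(15,4) = 1365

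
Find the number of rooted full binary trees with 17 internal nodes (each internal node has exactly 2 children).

This is counted by the nth Catalan number C_n. Here n = 17.
Using C_0 = 1 and C_(k+1) = C_k x 2(2k+1)/(k+2), build up term by term: C_1=1, C_2=2, C_3=5, C_4=14, C_5=42, C_6=132, C_7=429, C_8=1430, C_9=4862, C_10=16796, C_11=58786, C_12=208012, C_13=742900, C_14=2674440, C_15=9694845, C_16=35357670, C_17=129644790.

Final answer: C_{17} = 129644790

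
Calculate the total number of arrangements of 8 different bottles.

The number of ways to arrange 8 distinct objects is 8!.

Final answer: 8! = 40320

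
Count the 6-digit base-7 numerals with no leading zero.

In base 7, the leading digit has 6 choices (1..6); each of the remaining 5 digits has 7 choices.
Total: 6 x 7^5.

Final answer: 100842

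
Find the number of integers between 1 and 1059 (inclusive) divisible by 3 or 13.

Multiples of 3: 353. Multiples of 13: 81. Of both (lcm=39): 27.
By inclusion-exclusion: 353 + 81 - 27.

Final answer: 407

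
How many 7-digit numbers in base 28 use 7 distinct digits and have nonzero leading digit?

The leading digit has 27 choices (anything but zero); the next has 27 (anything but the first), then 26, and so on, one fewer each time.
Total: 27 x 27 x 26 x 25 x 24 x 23 x 22.

Final answer: 5754434400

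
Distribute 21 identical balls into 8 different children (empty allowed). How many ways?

Stars and bars: C(n+k-1, k-1) = C(28,7).

Final answer: C(28,7) = 1184040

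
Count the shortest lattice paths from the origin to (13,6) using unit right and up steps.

Each path has 13 right steps and 6 up steps in some order (19 steps total).
Choose which 6 of the 19 steps are up: C(19,6).

Final answer: C(19,6) = 27132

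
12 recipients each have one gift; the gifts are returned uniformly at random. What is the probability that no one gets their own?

D(n) = (n-1)(D(n-1) + D(n-2)), D(0)=1, D(1)=0.
Building up: D(2)=1, D(3)=2, D(4)=9, D(5)=44, D(6)=265, D(7)=1854, D(8)=14833, D(9)=133496, D(10)=1334961, D(11)=14684570, D(12)=176214841.
Total arrangements: 12! = 479001600.
Probability = D(12)/12! = 16019531/43545600.

Final answer: D(12)/12! = 176214841/479001600 = 0.367879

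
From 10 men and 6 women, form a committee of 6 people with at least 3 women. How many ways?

Sum over valid woman counts:
C(6,3)C(10,3) = 2400
C(6,4)C(10,2) = 675
C(6,5)C(10,1) = 60
C(6,6)C(10,0) = 1
Total: 2400 + 675 + 60 + 1.

Final answer: 3136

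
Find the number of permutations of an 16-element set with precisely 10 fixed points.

Choose which 10 elements are fixed: C(16,10) = 8008.
Derange the remaining 6 using D(j) = (j-1)(D(j-1) + D(j-2)), D(0)=1, D(1)=0: D(2)=1, D(3)=2, D(4)=9, D(5)=44, D(6)=265.
Total: 8008 x 265.

Final answer: C(16,10) D(6) = 2122120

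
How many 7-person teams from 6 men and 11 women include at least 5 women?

Sum over valid woman counts:
C(11,5)C(6,2) = 6930
C(11,6)C(6,1) = 2772
C(11,7)C(6,0) = 330
Total: 6930 + 2772 + 330.

Final answer: 10032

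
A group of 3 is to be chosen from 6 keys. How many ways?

C(6,3) = 6!/(3! x (6-3)!).

Final answer: C(6,3) = 20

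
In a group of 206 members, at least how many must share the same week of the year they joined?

There are 52 possible values for week of the year they joined. With 206 members and 52 categories, by pigeonhole: ceiling(206/52).

Final answer: 4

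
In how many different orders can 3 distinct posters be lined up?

The number of ways to arrange 3 distinct objects is 3!.

Final answer: 3! = 6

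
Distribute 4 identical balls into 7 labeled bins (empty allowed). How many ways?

Stars and bars: C(n+k-1, k-1) = C(10,6).

Final answer: C(10,6) = 210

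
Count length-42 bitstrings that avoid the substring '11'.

A valid string ends in 0 (append to any length-(n-1) valid string) or in 01 (append to any length-(n-2) valid string), so a(n) = a(n-1) + a(n-2) with a(1)=2, a(2)=3.
Iterating the recurrence: a(1)=2, a(2)=3, a(3)=5, a(4)=8, a(5)=13, a(6)=21, a(7)=34, a(8)=55, a(9)=89, a(10)=144, a(11)=233, a(12)=377, a(13)=610, a(14)=987, a(15)=1597, a(16)=2584, a(17)=4181, a(18)=6765, a(19)=10946, a(20)=17711, a(21)=28657, a(22)=46368, a(23)=75025, a(24)=121393, a(25)=196418, a(26)=317811, a(27)=514229, a(28)=832040, a(29)=1346269, a(30)=2178309, a(31)=3524578, a(32)=5702887, a(33)=9227465, a(34)=14930352, a(35)=24157817, a(36)=39088169, a(37)=63245986, a(38)=102334155, a(39)=165580141, a(40)=267914296, a(41)=433494437, a(42)=701408733.

Final answer: 701408733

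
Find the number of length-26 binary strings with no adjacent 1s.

Let a(n) count valid strings. If the last bit is 0 the prefix is any valid string of length n-1; if it is 1 the string must end in 01 with a valid prefix of length n-2. So a(n) = a(n-1) + a(n-2), a(1)=2, a(2)=3.
Building up term by term: a(1)=2, a(2)=3, a(3)=5, a(4)=8, a(5)=13, a(6)=21, a(7)=34, a(8)=55, a(9)=89, a(10)=144, a(11)=233, a(12)=377, a(13)=610, a(14)=987, a(15)=1597, a(16)=2584, a(17)=4181, a(18)=6765, a(19)=10946, a(20)=17711, a(21)=28657, a(22)=46368, a(23)=75025, a(24)=121393, a(25)=196418, a(26)=317811.

Final answer: 317811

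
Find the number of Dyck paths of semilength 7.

Total monotonic paths to (7,7): C(14,7) = 3432.
Paths that cross above y=x (reflection bijection): C(14,8) = 3003.
Valid Dyck paths: 3432 - 3003.
(This is the Catalan number C_{7}.)

Final answer: C_{7} = 429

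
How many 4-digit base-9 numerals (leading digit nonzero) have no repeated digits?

The leading digit has 8 choices (anything but zero); the next has 8 (anything but the first), then 7, and so on, one fewer each time.
Total: 8 x 8 x 7 x 6.

Final answer: 2688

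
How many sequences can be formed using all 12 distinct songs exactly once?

The number of ways to arrange 12 distinct objects is 12!.

Final answer: 12! = 479001600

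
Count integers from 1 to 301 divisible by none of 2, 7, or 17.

|div by 2|=150, |div by 7|=43, |div by 17|=17.
|div by 2&7|=21, |div by 2&17|=8, |div by 7&17|=2, |div by all|=1.
By inclusion-exclusion, divisible by at least one: 150+43+17-21-8-2+1 = 180.
Not divisible by any: 301 - 180.

Final answer: 121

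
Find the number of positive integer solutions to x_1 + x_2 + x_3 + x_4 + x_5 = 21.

Substitute x'_i = x_i - 1 (so x'_i >= 0). Then sum x'_i = 21 - 5 = 16.
Stars and bars: C(16+5-1, 5-1) = C(20,4).

Final answer: C(20,4) = 4845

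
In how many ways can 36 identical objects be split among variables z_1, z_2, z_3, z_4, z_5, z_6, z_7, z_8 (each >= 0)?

Stars and bars with 36 stars and 7 bars:
C(36+8-1, 8-1) = C(43,7).

Final answer: C(43,7) = 32224114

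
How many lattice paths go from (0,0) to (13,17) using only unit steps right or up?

Each path has 13 right steps and 17 up steps in some order (30 steps total).
Choose which 17 of the 30 steps are up: C(30,17).

Final answer: C(30,17) = 119759850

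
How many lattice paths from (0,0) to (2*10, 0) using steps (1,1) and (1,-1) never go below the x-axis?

Total monotonic paths to (10,10): C(20,10) = 184756.
A path is bad iff it touches y = x + 1; reflecting its initial segment maps bad paths bijectively onto all paths to (9,11), of which there are C(20,11) = 167960.
Valid Dyck paths: 184756 - 167960.
(Check: C(20,10) - C(20,11) = C(20,10)/11, the Catalan number C_{10}.)

Final answer: C_{10} = 16796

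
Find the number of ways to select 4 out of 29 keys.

C(29,4) = 29!/(4! x 25!).

Final answer: \binom{29}{4} = 23751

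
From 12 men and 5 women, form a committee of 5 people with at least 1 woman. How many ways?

Sum over valid woman counts:
C(5,1)C(12,4) = 2475
C(5,2)C(12,3) = 2200
C(5,3)C(12,2) = 660
C(5,4)C(12,1) = 60
C(5,5)C(12,0) = 1
Total: 2475 + 2200 + 660 + 60 + 1.

Final answer: 5396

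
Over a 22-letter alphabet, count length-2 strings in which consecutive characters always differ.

Let g(n) count such strings. g(1) = 22, and each valid string of length n-1 extends in 21 ways (any symbol but the last), so g(n) = 21 g(n-1).
Total: g(2) = 22 x 21^1.

Final answer: 22 x 21^{1} = 462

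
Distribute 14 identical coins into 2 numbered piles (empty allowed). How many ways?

Stars and bars: C(n+k-1, k-1) = C(15,1).

Final answer: C(15,1) = 15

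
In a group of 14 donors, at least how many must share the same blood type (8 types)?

There are 8 possible values for blood type (8 types). With 14 donors and 8 categories, by pigeonhole: ceiling(14/8).

Final answer: 2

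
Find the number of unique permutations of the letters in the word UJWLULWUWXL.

Letters (J:1, L:3, U:3, W:3, X:1). Total letters: 11.
Permutations = 11!/(3! x 3! x 3!).

Final answer: 184800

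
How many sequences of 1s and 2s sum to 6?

Condition on the final move: it is a 1-step (f(n-1) ways to get there) or a 2-step (f(n-2) ways), so f(n) = f(n-1) + f(n-2), with f(1)=1, f(2)=2.
Computing successive values: f(1)=1, f(2)=2, f(3)=3, f(4)=5, f(5)=8, f(6)=13.

Final answer: 13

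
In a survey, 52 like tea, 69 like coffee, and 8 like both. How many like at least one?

|A union B| = |A| + |B| - |A intersect B| = 52 + 69 - 8.

Final answer: 113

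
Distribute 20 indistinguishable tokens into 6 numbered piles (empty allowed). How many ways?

Stars and bars: C(n+k-1, k-1) = C(25,5).

Final answer: C(25,5) = 53130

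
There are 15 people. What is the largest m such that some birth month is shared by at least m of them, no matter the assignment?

There are 12 possible values for birth month. With 15 people and 12 categories, by pigeonhole: ceiling(15/12).

Final answer: 2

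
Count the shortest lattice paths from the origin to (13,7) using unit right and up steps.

Each path has 13 right steps and 7 up steps in some order (20 steps total).
Choose which 7 of the 20 steps are up: C(20,7).

Final answer: C(20,7) = 77520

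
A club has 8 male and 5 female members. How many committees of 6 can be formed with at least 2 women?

Sum over valid woman counts:
C(5,2)C(8,4) = 700
C(5,3)C(8,3) = 560
C(5,4)C(8,2) = 140
C(5,5)C(8,1) = 8
Total: 700 + 560 + 140 + 8.

Final answer: 1408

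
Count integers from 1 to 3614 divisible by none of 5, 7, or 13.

|div by 5|=722, |div by 7|=516, |div by 13|=278.
|div by 5&7|=103, |div by 5&13|=55, |div by 7&13|=39, |div by all|=7.
By inclusion-exclusion, divisible by at least one: 722+516+278-103-55-39+7 = 1326.
Not divisible by any: 3614 - 1326.

Final answer: 2288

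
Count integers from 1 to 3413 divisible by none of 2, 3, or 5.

|div by 2|=1706, |div by 3|=1137, |div by 5|=682.
|div by 2&3|=568, |div by 2&5|=341, |div by 3&5|=227, |div by all|=113.
By inclusion-exclusion, divisible by at least one: 1706+1137+682-568-341-227+113 = 2502.
Not divisible by any: 3413 - 2502.

Final answer: 911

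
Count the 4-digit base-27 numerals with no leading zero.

Leading digit: 26 options (nonzero). Other 3 digit(s): 27 options each.
Total: 26 x 27^3.

Final answer: 511758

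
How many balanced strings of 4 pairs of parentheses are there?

The structures are counted by the Catalan number C_n. Here n = 4 (pairs).
C_n = C(2n,n) - C(2n,n+1), so C_{4} = C(8,4) - C(8,5) = 70 - 56.

Final answer: C_{4} = 14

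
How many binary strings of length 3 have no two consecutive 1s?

A valid string ends in 0 (append to any length-(n-1) valid string) or in 01 (append to any length-(n-2) valid string), so a(n) = a(n-1) + a(n-2) with a(1)=2, a(2)=3.
Building up term by term: a(1)=2, a(2)=3, a(3)=5.

Final answer: 5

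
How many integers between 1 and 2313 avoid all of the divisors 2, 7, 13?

|div by 2|=1156, |div by 7|=330, |div by 13|=177.
|div by 2&7|=165, |div by 2&13|=88, |div by 7&13|=25, |div by all|=12.
By inclusion-exclusion, divisible by at least one: 1156+330+177-165-88-25+12 = 1397.
Not divisible by any: 2313 - 1397.

Final answer: 916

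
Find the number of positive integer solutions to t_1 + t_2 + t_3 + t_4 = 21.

Substitute t'_i = t_i - 1 (so t'_i >= 0). Then sum t'_i = 21 - 4 = 17.
Stars and bars: C(17+4-1, 4-1) = C(20,3).

Final answer: C(20,3) = 1140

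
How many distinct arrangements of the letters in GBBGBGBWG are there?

Letters (B:4, G:4, W:1). Total letters: 9.
Permutations = 9!/(4! x 4!).

Final answer: 630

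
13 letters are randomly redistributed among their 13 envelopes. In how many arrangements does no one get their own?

D(n) = (n-1)(D(n-1) + D(n-2)), D(0)=1, D(1)=0.
D(2) = 1 x (0 + 1) = 1
D(3) = 2 x (1 + 0) = 2
D(4) = 3 x (2 + 1) = 9
D(5) = 4 x (9 + 2) = 44
D(6) = 5 x (44 + 9) = 265
D(7) = 6 x (265 + 44) = 1854
D(8) = 7 x (1854 + 265) = 14833
D(9) = 8 x (14833 + 1854) = 133496
D(10) = 9 x (133496 + 14833) = 1334961
D(11) = 10 x (1334961 + 133496) = 14684570
D(12) = 11 x (14684570 + 1334961) = 176214841
D(13) = 12 x (D(12) + D(11)) = 12 x (176214841 + 14684570)

Final answer: D(13) = 2290792932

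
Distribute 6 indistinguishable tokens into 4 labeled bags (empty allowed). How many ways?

Stars and bars: C(n+k-1, k-1) = C(9,3).

Final answer: C(9,3) = 84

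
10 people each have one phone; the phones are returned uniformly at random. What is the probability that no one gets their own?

Derangements satisfy D(n) = (n-1)(D(n-1) + D(n-2)), starting from D(0)=1, D(1)=0.
Building up: D(2)=1, D(3)=2, D(4)=9, D(5)=44, D(6)=265, D(7)=1854, D(8)=14833, D(9)=133496, D(10)=1334961.
Total arrangements: 10! = 3628800.
Probability = D(10)/10! = 16481/44800.

Final answer: D(10)/10! = 1334961/3628800 = 0.367879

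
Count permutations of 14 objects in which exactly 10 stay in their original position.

Choose which 10 elements are fixed: C(14,10) = 1001.
Derange the remaining 4 using D(j) = (j-1)(D(j-1) + D(j-2)), D(0)=1, D(1)=0: D(2)=1, D(3)=2, D(4)=9.
Total: 1001 x 9.

Final answer: C(14,10) D(4) = 9009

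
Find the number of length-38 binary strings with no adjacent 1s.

Let a(n) count valid strings. If the last bit is 0 the prefix is any valid string of length n-1; if it is 1 the string must end in 01 with a valid prefix of length n-2. So a(n) = a(n-1) + a(n-2), a(1)=2, a(2)=3.
Computing successive values: a(1)=2, a(2)=3, a(3)=5, a(4)=8, a(5)=13, a(6)=21, a(7)=34, a(8)=55, a(9)=89, a(10)=144, a(11)=233, a(12)=377, a(13)=610, a(14)=987, a(15)=1597, a(16)=2584, a(17)=4181, a(18)=6765, a(19)=10946, a(20)=17711, a(21)=28657, a(22)=46368, a(23)=75025, a(24)=121393, a(25)=196418, a(26)=317811, a(27)=514229, a(28)=832040, a(29)=1346269, a(30)=2178309, a(31)=3524578, a(32)=5702887, a(33)=9227465, a(34)=14930352, a(35)=24157817, a(36)=39088169, a(37)=63245986, a(38)=102334155.

Final answer: 102334155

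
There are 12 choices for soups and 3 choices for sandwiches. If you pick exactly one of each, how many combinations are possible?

By the multiplication principle: 12 x 3.

Final answer: 36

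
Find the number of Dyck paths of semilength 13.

Total monotonic paths to (13,13): C(26,13) = 10400600.
By the reflection principle, paths that go above the diagonal number C(26,14) = 9657700.
Valid Dyck paths: 10400600 - 9657700.
(These counts are the Catalan numbers.)

Final answer: C_{13} = 742900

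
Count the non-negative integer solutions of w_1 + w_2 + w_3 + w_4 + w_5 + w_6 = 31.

Stars and bars with 31 stars and 5 bars:
C(31+6-1, 6-1) = C(36,5).

Final answer: C(36,5) = 376992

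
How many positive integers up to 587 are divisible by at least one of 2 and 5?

Multiples of 2: 293. Multiples of 5: 117. Of both (lcm=10): 58.
By inclusion-exclusion: 293 + 117 - 58.

Final answer: 352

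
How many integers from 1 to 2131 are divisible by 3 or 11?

Multiples of 3: 710. Multiples of 11: 193. Of both (lcm=33): 64.
By inclusion-exclusion: 710 + 193 - 64.

Final answer: 839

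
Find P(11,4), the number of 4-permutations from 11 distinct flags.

P(11,4) = 11!/(11-4)! = 11!/7!.

Final answer: P(11,4) = 7920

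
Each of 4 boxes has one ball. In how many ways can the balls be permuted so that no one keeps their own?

Derangements satisfy D(n) = (n-1)(D(n-1) + D(n-2)), starting from D(0)=1, D(1)=0.
D(2) = 1 x (0 + 1) = 1
D(3) = 2 x (1 + 0) = 2
D(4) = 3 x (D(3) + D(2)) = 3 x (2 + 1)

Final answer: D(4) = 9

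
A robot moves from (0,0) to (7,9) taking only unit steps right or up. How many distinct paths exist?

Each path has 7 right steps and 9 up steps in some order (16 steps total).
Choose which 9 of the 16 steps are up: C(16,9).

Final answer: C(16,9) = 11440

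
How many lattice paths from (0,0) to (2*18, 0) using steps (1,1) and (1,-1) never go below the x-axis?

Total monotonic paths to (18,18): C(36,18) = 9075135300.
Paths that cross above y=x (reflection bijection): C(36,19) = 8597496600.
Valid Dyck paths: 9075135300 - 8597496600.
(Check: C(36,18) - C(36,19) = C(36,18)/19, the Catalan number C_{18}.)

Final answer: C_{18} = 477638700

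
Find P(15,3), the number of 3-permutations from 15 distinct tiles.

P(15,3) = 15!/(15-3)! = 15!/12!.

Final answer: P(15,3) = 2730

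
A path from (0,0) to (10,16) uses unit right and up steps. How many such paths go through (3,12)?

Paths (0,0)->(3,12): C(15,12) = 455.
Paths (3,12)->(10,16): C(11,4) = 330.
By multiplication principle: 455 x 330.

Final answer: 150150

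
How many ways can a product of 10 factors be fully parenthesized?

This is counted by the nth Catalan number C_n. Here n = 10 - 1 = 9.
C_n = (2n)!/(n!(n+1)!), so C_{9} = 18!/(9! x 10!) = C(18,9)/10 = 48620/10.

Final answer: C_{9} = 4862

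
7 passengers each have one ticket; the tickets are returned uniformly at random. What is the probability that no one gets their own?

Use the recurrence D(n) = (n-1)(D(n-1) + D(n-2)) with D(0)=1, D(1)=0.
Building up: D(2)=1, D(3)=2, D(4)=9, D(5)=44, D(6)=265, D(7)=1854.
Total arrangements: 7! = 5040.
Probability = D(7)/7! = 103/280.

Final answer: D(7)/7! = 1854/5040 = 0.367857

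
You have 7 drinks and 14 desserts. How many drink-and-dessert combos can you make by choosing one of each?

By the multiplication principle: 7 x 14.

Final answer: 98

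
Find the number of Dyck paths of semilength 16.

Total monotonic paths to (16,16): C(32,16) = 601080390.
Reflecting each bad path at its first crossing gives a bijection with paths to (15,17): C(32,17) = 565722720.
Valid Dyck paths: 601080390 - 565722720.
(Check: C(32,16) - C(32,17) = C(32,16)/17, the Catalan number C_{16}.)

Final answer: C_{16} = 35357670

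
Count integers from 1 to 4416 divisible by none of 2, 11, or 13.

|div by 2|=2208, |div by 11|=401, |div by 13|=339.
|div by 2&11|=200, |div by 2&13|=169, |div by 11&13|=30, |div by all|=15.
By inclusion-exclusion, divisible by at least one: 2208+401+339-200-169-30+15 = 2564.
Not divisible by any: 4416 - 2564.

Final answer: 1852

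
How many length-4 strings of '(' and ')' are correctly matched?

This is counted by the nth Catalan number C_n. Here n = 2 (pairs).
C_n = (2n)!/(n!(n+1)!), so C_{2} = 4!/(2! x 3!) = C(4,2)/3 = 6/3.

Final answer: C_{2} = 2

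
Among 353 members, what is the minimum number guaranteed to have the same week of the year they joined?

There are 52 possible values for week of the year they joined. With 353 members and 52 categories, by pigeonhole: ceiling(353/52).

Final answer: 7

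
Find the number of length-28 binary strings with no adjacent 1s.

Let a(n) count valid strings. If the last bit is 0 the prefix is any valid string of length n-1; if it is 1 the string must end in 01 with a valid prefix of length n-2. So a(n) = a(n-1) + a(n-2), a(1)=2, a(2)=3.
Iterating the recurrence: a(1)=2, a(2)=3, a(3)=5, a(4)=8, a(5)=13, a(6)=21, a(7)=34, a(8)=55, a(9)=89, a(10)=144, a(11)=233, a(12)=377, a(13)=610, a(14)=987, a(15)=1597, a(16)=2584, a(17)=4181, a(18)=6765, a(19)=10946, a(20)=17711, a(21)=28657, a(22)=46368, a(23)=75025, a(24)=121393, a(25)=196418, a(26)=317811, a(27)=514229, a(28)=832040.

Final answer: 832040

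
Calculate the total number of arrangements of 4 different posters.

The number of ways to arrange 4 distinct objects is 4!.

Final answer: 4! = 24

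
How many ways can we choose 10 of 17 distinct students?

C(17,10) = 17!/(10! x 7!).

Final answer: \binom{17}{10} = 19448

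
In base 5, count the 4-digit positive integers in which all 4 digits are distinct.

First digit: 4 (nonzero). Second: 4 (not first). Third: 3, etc.
Total: 4 x 4 x 3 x 2.

Final answer: 96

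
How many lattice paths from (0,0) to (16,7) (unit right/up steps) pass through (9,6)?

Paths (0,0)->(9,6): C(15,6) = 5005.
Paths (9,6)->(16,7): C(8,1) = 8.
By multiplication principle: 5005 x 8.

Final answer: 40040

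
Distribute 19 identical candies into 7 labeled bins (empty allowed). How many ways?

Stars and bars: C(n+k-1, k-1) = C(25,6).

Final answer: C(25,6) = 177100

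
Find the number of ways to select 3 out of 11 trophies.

C(11,3) = 11!/(3! x (11-3)!).

Final answer: C(11,3) = 165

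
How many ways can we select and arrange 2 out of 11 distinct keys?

P(11,2) = 11!/(11-2)! = 11!/9!.

Final answer: P(11,2) = 110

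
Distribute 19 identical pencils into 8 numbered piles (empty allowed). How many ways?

Stars and bars: C(n+k-1, k-1) = C(26,7).

Final answer: C(26,7) = 657800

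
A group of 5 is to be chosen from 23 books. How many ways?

C(23,5) = 23!/(5! x 18!).

Final answer: \binom{23}{5} = 33649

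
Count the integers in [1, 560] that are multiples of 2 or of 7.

Multiples of 2: 280. Multiples of 7: 80. Of both (lcm=14): 40.
By inclusion-exclusion: 280 + 80 - 40.

Final answer: 320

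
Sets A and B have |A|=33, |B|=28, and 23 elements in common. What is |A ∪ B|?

|A union B| = |A| + |B| - |A intersect B| = 33 + 28 - 23.

Final answer: 38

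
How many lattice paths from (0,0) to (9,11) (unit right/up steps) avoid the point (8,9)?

Total paths to (9,11): C(20,11) = 167960.
Paths through (8,9): C(17,9) x C(3,2) = 72930.
Avoiding (8,9): 167960 - 72930.

Final answer: 95030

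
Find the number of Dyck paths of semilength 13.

Total monotonic paths to (13,13): C(26,13) = 10400600.
A path is bad iff it touches y = x + 1; reflecting its initial segment maps bad paths bijectively onto all paths to (12,14), of which there are C(26,14) = 9657700.
Valid Dyck paths: 10400600 - 9657700.
(This is the Catalan number C_{13}.)

Final answer: C_{13} = 742900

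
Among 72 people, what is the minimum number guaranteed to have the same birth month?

There are 12 possible values for birth month. With 72 people and 12 categories, by pigeonhole: ceiling(72/12).

Final answer: 6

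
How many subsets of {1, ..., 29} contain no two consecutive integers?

Condition on whether n belongs to the subset: if not, any valid subset of {1, ..., n-1} works (a(n-1)); if so, n-1 is excluded and the rest is a valid subset of {1, ..., n-2} (a(n-2)). Hence a(n) = a(n-1) + a(n-2), a(1)=2, a(2)=3.
Iterating the recurrence: a(1)=2, a(2)=3, a(3)=5, a(4)=8, a(5)=13, a(6)=21, a(7)=34, a(8)=55, a(9)=89, a(10)=144, a(11)=233, a(12)=377, a(13)=610, a(14)=987, a(15)=1597, a(16)=2584, a(17)=4181, a(18)=6765, a(19)=10946, a(20)=17711, a(21)=28657, a(22)=46368, a(23)=75025, a(24)=121393, a(25)=196418, a(26)=317811, a(27)=514229, a(28)=832040, a(29)=1346269.

Final answer: 1346269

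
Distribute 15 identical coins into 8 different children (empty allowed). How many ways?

Stars and bars: C(n+k-1, k-1) = C(22,7).

Final answer: C(22,7) = 170544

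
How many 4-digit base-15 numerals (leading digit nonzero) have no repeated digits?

First digit: 14 (nonzero). Second: 14 (not first). Third: 13, etc.
Total: 14 x 14 x 13 x 12.

Final answer: 30576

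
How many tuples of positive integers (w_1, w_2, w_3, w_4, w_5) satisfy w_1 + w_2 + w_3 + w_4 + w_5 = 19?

Substitute w'_i = w_i - 1 (so w'_i >= 0). Then sum w'_i = 19 - 5 = 14.
Stars and bars: C(14+5-1, 5-1) = C(18,4).

Final answer: C(18,4) = 3060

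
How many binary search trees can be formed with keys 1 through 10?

This is a standard Catalan-number count: the answer is C_n. Here n = 10.
Using C_0 = 1 and C_(k+1) = C_k x 2(2k+1)/(k+2), build up term by term: C_1=1, C_2=2, C_3=5, C_4=14, C_5=42, C_6=132, C_7=429, C_8=1430, C_9=4862, C_10=16796.

Final answer: C_{10} = 16796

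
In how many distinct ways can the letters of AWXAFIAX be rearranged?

Letters (A:3, F:1, I:1, W:1, X:2). Total letters: 8.
Permutations = 8!/(3! x 2!).

Final answer: 3360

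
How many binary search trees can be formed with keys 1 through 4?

This is a standard Catalan-number count: the answer is C_n. Here n = 4.
Using C_0 = 1 and C_(k+1) = C_k x 2(2k+1)/(k+2), build up term by term: C_1=1, C_2=2, C_3=5, C_4=14.

Final answer: C_{4} = 14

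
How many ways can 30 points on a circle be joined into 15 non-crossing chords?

This is a standard Catalan-number count: the answer is C_n. Here n = 30/2 = 15.
C_n = C(2n,n)/(n+1), so C_{15} = C(30,15)/16 = 155117520/16.

Final answer: C_{15} = 9694845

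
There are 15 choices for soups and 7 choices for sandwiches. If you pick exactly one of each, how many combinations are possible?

By the multiplication principle: 15 x 7.

Final answer: 105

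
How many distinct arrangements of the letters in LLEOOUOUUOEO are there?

Letters (E:2, L:2, O:5, U:3). Total letters: 12.
Permutations = 12!/(5! x 3! x 2! x 2!).

Final answer: 166320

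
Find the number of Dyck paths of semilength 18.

Total monotonic paths to (18,18): C(36,18) = 9075135300.
Paths that cross above y=x (reflection bijection): C(36,19) = 8597496600.
Valid Dyck paths: 9075135300 - 8597496600.
(This is the Catalan number C_{18}.)

Final answer: C_{18} = 477638700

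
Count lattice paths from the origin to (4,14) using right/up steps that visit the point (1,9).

Paths (0,0)->(1,9): C(10,9) = 10.
Paths (1,9)->(4,14): C(8,5) = 56.
By multiplication principle: 10 x 56.

Final answer: 560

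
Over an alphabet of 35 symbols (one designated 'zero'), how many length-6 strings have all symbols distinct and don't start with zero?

First digit: 34 (nonzero). Second: 34 (not first). Third: 33, etc.
Total: 34 x 34 x 33 x 32 x 31 x 30.

Final answer: 1135284480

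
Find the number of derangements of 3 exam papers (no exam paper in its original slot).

Use the recurrence D(n) = (n-1)(D(n-1) + D(n-2)) with D(0)=1, D(1)=0.
D(2) = 1 x (0 + 1) = 1
D(3) = 2 x (D(2) + D(1)) = 2 x (1 + 0)

Final answer: D(3) = 2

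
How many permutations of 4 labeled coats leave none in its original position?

Use the recurrence D(n) = (n-1)(D(n-1) + D(n-2)) with D(0)=1, D(1)=0.
D(2) = 1 x (0 + 1) = 1
D(3) = 2 x (1 + 0) = 2
D(4) = 3 x (D(3) + D(2)) = 3 x (2 + 1)

Final answer: D(4) = 9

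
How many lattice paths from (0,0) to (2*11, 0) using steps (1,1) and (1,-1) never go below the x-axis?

Total monotonic paths to (11,11): C(22,11) = 705432.
Reflecting each bad path at its first crossing gives a bijection with paths to (10,12): C(22,12) = 646646.
Valid Dyck paths: 705432 - 646646.
(These counts are the Catalan numbers.)

Final answer: C_{11} = 58786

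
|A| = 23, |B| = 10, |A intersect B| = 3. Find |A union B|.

|A union B| = |A| + |B| - |A intersect B| = 23 + 10 - 3.

Final answer: 30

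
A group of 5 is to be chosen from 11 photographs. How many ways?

C(11,5) = 11!/(5! x (11-5)!).

Final answer: C(11,5) = 462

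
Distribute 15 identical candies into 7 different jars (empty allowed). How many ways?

Stars and bars: C(n+k-1, k-1) = C(21,6).

Final answer: C(21,6) = 54264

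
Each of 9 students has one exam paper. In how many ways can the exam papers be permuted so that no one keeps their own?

D(n) = (n-1)(D(n-1) + D(n-2)), D(0)=1, D(1)=0.
D(2) = 1 x (0 + 1) = 1
D(3) = 2 x (1 + 0) = 2
D(4) = 3 x (2 + 1) = 9
D(5) = 4 x (9 + 2) = 44
D(6) = 5 x (44 + 9) = 265
D(7) = 6 x (265 + 44) = 1854
D(8) = 7 x (1854 + 265) = 14833
D(9) = 8 x (D(8) + D(7)) = 8 x (14833 + 1854)

Final answer: D(9) = 133496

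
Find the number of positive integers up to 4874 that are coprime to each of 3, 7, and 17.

|div by 3|=1624, |div by 7|=696, |div by 17|=286.
|div by 3&7|=232, |div by 3&17|=95, |div by 7&17|=40, |div by all|=13.
By inclusion-exclusion, divisible by at least one: 1624+696+286-232-95-40+13 = 2252.
Not divisible by any: 4874 - 2252.

Final answer: 2622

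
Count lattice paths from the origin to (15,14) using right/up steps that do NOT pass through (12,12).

Total paths to (15,14): C(29,14) = 77558760.
Paths through (12,12): C(24,12) x C(5,2) = 27041560.
Avoiding (12,12): 77558760 - 27041560.

Final answer: 50517200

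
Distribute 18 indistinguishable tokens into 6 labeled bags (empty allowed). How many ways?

Stars and bars: C(n+k-1, k-1) = C(23,5).

Final answer: C(23,5) = 33649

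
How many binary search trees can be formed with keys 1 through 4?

The structures are counted by the Catalan number C_n. Here n = 4.
Using C_0 = 1 and C_(k+1) = C_k x 2(2k+1)/(k+2), build up term by term: C_1=1, C_2=2, C_3=5, C_4=14.

Final answer: C_{4} = 14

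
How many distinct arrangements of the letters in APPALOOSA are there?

Letters (A:3, L:1, O:2, P:2, S:1). Total letters: 9.
Permutations = 9!/(3! x 2! x 2!).

Final answer: 15120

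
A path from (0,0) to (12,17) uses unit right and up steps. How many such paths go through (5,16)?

Paths (0,0)->(5,16): C(21,16) = 20349.
Paths (5,16)->(12,17): C(8,1) = 8.
By multiplication principle: 20349 x 8.

Final answer: 162792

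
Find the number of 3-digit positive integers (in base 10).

These are the integers in [10^2, 10^3), so the count is 10^3 - 10^2 = 9 x 10^2.

Final answer: 900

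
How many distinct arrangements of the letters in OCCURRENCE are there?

Letters (C:3, E:2, N:1, O:1, R:2, U:1). Total letters: 10.
Permutations = 10!/(3! x 2! x 2!).

Final answer: 151200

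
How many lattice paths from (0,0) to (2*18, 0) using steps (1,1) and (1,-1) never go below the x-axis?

Total monotonic paths to (18,18): C(36,18) = 9075135300.
Paths that cross above y=x (reflection bijection): C(36,19) = 8597496600.
Valid Dyck paths: 9075135300 - 8597496600.
(These counts are the Catalan numbers.)

Final answer: C_{18} = 477638700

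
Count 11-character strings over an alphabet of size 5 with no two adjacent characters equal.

Let g(n) count such strings. g(1) = 5, and each valid string of length n-1 extends in 4 ways (any symbol but the last), so g(n) = 4 g(n-1).
Total: g(11) = 5 x 4^10.

Final answer: 5 x 4^{10} = 5242880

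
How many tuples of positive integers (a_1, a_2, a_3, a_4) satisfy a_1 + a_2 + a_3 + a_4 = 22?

Substitute a'_i = a_i - 1 (so a'_i >= 0). Then sum a'_i = 22 - 4 = 18.
Stars and bars: C(18+4-1, 4-1) = C(21,3).

Final answer: C(21,3) = 1330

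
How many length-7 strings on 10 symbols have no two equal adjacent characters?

Let g(n) count such strings. g(1) = 10, and each valid string of length n-1 extends in 9 ways (any symbol but the last), so g(n) = 9 g(n-1).
Total: g(7) = 10 x 9^6.

Final answer: 10 x 9^{6} = 5314410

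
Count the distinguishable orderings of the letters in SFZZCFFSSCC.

Letters (C:3, F:3, S:3, Z:2). Total letters: 11.
Permutations = 11!/(3! x 3! x 3! x 2!).

Final answer: 92400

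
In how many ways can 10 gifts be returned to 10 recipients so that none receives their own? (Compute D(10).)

Derangements satisfy D(n) = (n-1)(D(n-1) + D(n-2)), starting from D(0)=1, D(1)=0.
D(2) = 1 x (0 + 1) = 1
D(3) = 2 x (1 + 0) = 2
D(4) = 3 x (2 + 1) = 9
D(5) = 4 x (9 + 2) = 44
D(6) = 5 x (44 + 9) = 265
D(7) = 6 x (265 + 44) = 1854
D(8) = 7 x (1854 + 265) = 14833
D(9) = 8 x (14833 + 1854) = 133496
D(10) = 9 x (D(9) + D(8)) = 9 x (133496 + 14833)

Final answer: D(10) = 1334961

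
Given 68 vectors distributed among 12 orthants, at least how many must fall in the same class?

By pigeonhole with 68 objects and 12 categories: ceiling(68/12).

Final answer: 6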